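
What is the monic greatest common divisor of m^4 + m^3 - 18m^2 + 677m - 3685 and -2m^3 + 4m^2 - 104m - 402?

Euclidean algorithm in ℚ[m]:
  m^4 + m^3 - 18m^2 + 677m - 3685 = (-(1/2)m - 3/2)(-2m^3 + 4m^2 - 104m - 402) + (-64m^2 + 320m - 4288)
  -2m^3 + 4m^2 - 104m - 402 = ((1/32)m + 3/32)(-64m^2 + 320m - 4288) + (0)
Last nonzero remainder: -64m^2 + 320m - 4288. Dividing through by -64 gives the monic gcd m^2 - 5m + 67.

m^2 - 5m + 67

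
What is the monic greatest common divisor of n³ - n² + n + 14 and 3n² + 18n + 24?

n + 2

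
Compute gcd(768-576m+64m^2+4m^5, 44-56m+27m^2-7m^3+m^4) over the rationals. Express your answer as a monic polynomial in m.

4-4m+m^2

Repeated division with remainder:
  4m^5+64m^2-576m+768 = (4m+28)(m^4-7m^3+27m^2-56m+44) + (88m^3-468m^2+816m-464)
  m^4-7m^3+27m^2-56m+44 = ((1/88)m-37/1936)(88m^3-468m^2+816m-464) + ((4251/484)m^2-(4251/121)m+4251/121)
  88m^3-468m^2+816m-464 = ((42592/4251)m-56144/4251)((4251/484)m^2-(4251/121)m+4251/121) + (0)
Last nonzero remainder: (4251/484)m^2-(4251/121)m+4251/121. Dividing through by 4251/484 gives the monic gcd m^2-4m+4.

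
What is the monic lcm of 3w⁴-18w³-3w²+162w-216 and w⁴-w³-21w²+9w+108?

w⁵-3w⁴-19w³+51w²+90w-216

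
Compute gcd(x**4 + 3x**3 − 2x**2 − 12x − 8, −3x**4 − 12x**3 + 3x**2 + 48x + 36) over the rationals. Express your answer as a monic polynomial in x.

x**3 + x**2 − 4x − 4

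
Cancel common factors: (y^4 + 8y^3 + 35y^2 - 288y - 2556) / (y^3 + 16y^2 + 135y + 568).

(y^2 - 36)/(y + 8)

By polynomial division,
  y^4 + 8y^3 + 35y^2 - 288y - 2556 = (y - 8)(y^3 + 16y^2 + 135y + 568) + (28y^2 + 224y + 1988)
  y^3 + 16y^2 + 135y + 568 = ((1/28)y + 2/7)(28y^2 + 224y + 1988) + (0)
Last nonzero remainder: 28y^2 + 224y + 1988. Dividing through by 28 gives the monic gcd y^2 + 8y + 71.
Cancel y^2 + 8y + 71 from numerator and denominator to get the reduced form.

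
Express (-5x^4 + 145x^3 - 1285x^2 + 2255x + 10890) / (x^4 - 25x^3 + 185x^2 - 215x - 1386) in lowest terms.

Repeated division with remainder:
  -5x^4 + 145x^3 - 1285x^2 + 2255x + 10890 = (-5)(x^4 - 25x^3 + 185x^2 - 215x - 1386) + (20x^3 - 360x^2 + 1180x + 3960)
  x^4 - 25x^3 + 185x^2 - 215x - 1386 = ((1/20)x - 7/20)(20x^3 - 360x^2 + 1180x + 3960) + (0)
Last nonzero remainder: 20x^3 - 360x^2 + 1180x + 3960. Dividing through by 20 gives the monic gcd x^3 - 18x^2 + 59x + 198.
Cancel x^3 - 18x^2 + 59x + 198 from numerator and denominator to get the reduced form.

(-5x + 55)/(x - 7)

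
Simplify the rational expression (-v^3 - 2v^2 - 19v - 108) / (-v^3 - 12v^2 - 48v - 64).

(v^2 - 2v + 27)/(v^2 + 8v + 16)

Euclidean algorithm in ℚ[v]:
  -v^3 - 2v^2 - 19v - 108 = (-v^3 - 12v^2 - 48v - 64) + (10v^2 + 29v - 44)
  -v^3 - 12v^2 - 48v - 64 = (-(1/10)v - 91/100)(10v^2 + 29v - 44) + (-(2601/100)v - 2601/25)
  10v^2 + 29v - 44 = (-(1000/2601)v + 1100/2601)(-(2601/100)v - 2601/25) + (0)
Last nonzero remainder: -(2601/100)v - 2601/25. Dividing through by -2601/100 gives the monic gcd v + 4.
Cancel v + 4 from numerator and denominator to get the reduced form.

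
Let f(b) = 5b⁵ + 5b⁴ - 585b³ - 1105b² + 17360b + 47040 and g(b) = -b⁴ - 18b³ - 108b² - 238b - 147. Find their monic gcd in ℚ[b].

b³ + 17b² + 91b + 147

Euclidean algorithm in ℚ[b]:
  5b⁵ + 5b⁴ - 585b³ - 1105b² + 17360b + 47040 = (-5b + 85)(-b⁴ - 18b³ - 108b² - 238b - 147) + (405b³ + 6885b² + 36855b + 59535)
  -b⁴ - 18b³ - 108b² - 238b - 147 = (-(1/405)b - 1/405)(405b³ + 6885b² + 36855b + 59535) + (0)
Last nonzero remainder: 405b³ + 6885b² + 36855b + 59535. Dividing through by 405 gives the monic gcd b³ + 17b² + 91b + 147.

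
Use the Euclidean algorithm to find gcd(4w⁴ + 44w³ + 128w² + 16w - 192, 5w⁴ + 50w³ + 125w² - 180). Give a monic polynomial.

By polynomial division,
  4w⁴ + 44w³ + 128w² + 16w - 192 = (4/5)(5w⁴ + 50w³ + 125w² - 180) + (4w³ + 28w² + 16w - 48)
  5w⁴ + 50w³ + 125w² - 180 = ((5/4)w + 15/4)(4w³ + 28w² + 16w - 48) + (0)
Last nonzero remainder: 4w³ + 28w² + 16w - 48. Dividing through by 4 gives the monic gcd w³ + 7w² + 4w - 12.

w³ + 7w² + 4w - 12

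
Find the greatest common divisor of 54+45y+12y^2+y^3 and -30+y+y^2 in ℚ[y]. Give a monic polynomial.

Apply the Euclidean algorithm:
  y^3+12y^2+45y+54 = (y+11)(y^2+y-30) + (64y+384)
  y^2+y-30 = ((1/64)y-5/64)(64y+384) + (0)
Last nonzero remainder: 64y+384. Dividing through by 64 gives the monic gcd y+6.

6+y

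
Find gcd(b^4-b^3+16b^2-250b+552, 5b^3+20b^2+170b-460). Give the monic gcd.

Repeated division with remainder:
  b^4-b^3+16b^2-250b+552 = ((1/5)b-1)(5b^3+20b^2+170b-460) + (2b^2+12b+92)
  5b^3+20b^2+170b-460 = ((5/2)b-5)(2b^2+12b+92) + (0)
Last nonzero remainder: 2b^2+12b+92. Dividing through by 2 gives the monic gcd b^2+6b+46.

b^2+6b+46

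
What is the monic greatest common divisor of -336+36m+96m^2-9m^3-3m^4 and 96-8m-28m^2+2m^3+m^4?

16-4m-4m^2+m^3

By polynomial division,
  -3m^4-9m^3+96m^2+36m-336 = (-3)(m^4+2m^3-28m^2-8m+96) + (-3m^3+12m^2+12m-48)
  m^4+2m^3-28m^2-8m+96 = (-(1/3)m-2)(-3m^3+12m^2+12m-48) + (0)
Last nonzero remainder: -3m^3+12m^2+12m-48. Dividing through by -3 gives the monic gcd m^3-4m^2-4m+16.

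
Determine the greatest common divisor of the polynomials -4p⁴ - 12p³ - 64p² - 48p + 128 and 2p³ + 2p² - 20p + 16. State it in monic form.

p - 1

Apply the Euclidean algorithm:
  -4p⁴ - 12p³ - 64p² - 48p + 128 = (-2p - 4)(2p³ + 2p² - 20p + 16) + (-96p² - 96p + 192)
  2p³ + 2p² - 20p + 16 = (-(1/48)p)(-96p² - 96p + 192) + (-16p + 16)
  -96p² - 96p + 192 = (6p + 12)(-16p + 16) + (0)
Last nonzero remainder: -16p + 16. Dividing through by -16 gives the monic gcd p - 1.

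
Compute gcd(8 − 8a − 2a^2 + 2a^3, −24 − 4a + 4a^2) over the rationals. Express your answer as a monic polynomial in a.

Repeated division with remainder:
  2a^3 − 2a^2 − 8a + 8 = ((1/2)a)(4a^2 − 4a − 24) + (4a + 8)
  4a^2 − 4a − 24 = (a − 3)(4a + 8) + (0)
Last nonzero remainder: 4a + 8. Dividing through by 4 gives the monic gcd a + 2.

2 + a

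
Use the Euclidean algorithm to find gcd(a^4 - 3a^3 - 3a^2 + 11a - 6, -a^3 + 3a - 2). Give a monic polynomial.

Euclidean algorithm in ℚ[a]:
  a^4 - 3a^3 - 3a^2 + 11a - 6 = (-a + 3)(-a^3 + 3a - 2) + (0)
Last nonzero remainder: -a^3 + 3a - 2. Dividing through by -1 gives the monic gcd a^3 - 3a + 2.

a^3 - 3a + 2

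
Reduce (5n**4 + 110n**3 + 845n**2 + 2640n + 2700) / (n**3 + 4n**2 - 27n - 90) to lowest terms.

Euclidean algorithm in ℚ[n]:
  5n**4 + 110n**3 + 845n**2 + 2640n + 2700 = (5n + 90)(n**3 + 4n**2 - 27n - 90) + (620n**2 + 5520n + 10800)
  n**3 + 4n**2 - 27n - 90 = ((1/620)n - 38/4805)(620n**2 + 5520n + 10800) + (-(735/961)n - 4410/961)
  620n**2 + 5520n + 10800 = (-(119164/147)n - 115320/49)(-(735/961)n - 4410/961) + (0)
Last nonzero remainder: -(735/961)n - 4410/961. Dividing through by -735/961 gives the monic gcd n + 6.
Cancel n + 6 from numerator and denominator to get the reduced form.

(5n**3 + 80n**2 + 365n + 450)/(n**2 - 2n - 15)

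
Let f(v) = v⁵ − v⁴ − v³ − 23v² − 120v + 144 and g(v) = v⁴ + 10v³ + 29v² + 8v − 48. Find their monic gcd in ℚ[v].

v² + 2v − 3

Euclidean algorithm in ℚ[v]:
  v⁵ − v⁴ − v³ − 23v² − 120v + 144 = (v − 11)(v⁴ + 10v³ + 29v² + 8v − 48) + (80v³ + 288v² + 16v − 384)
  v⁴ + 10v³ + 29v² + 8v − 48 = ((1/80)v + 2/25)(80v³ + 288v² + 16v − 384) + ((144/25)v² + (288/25)v − 432/25)
  80v³ + 288v² + 16v − 384 = ((125/9)v + 200/9)((144/25)v² + (288/25)v − 432/25) + (0)
Last nonzero remainder: (144/25)v² + (288/25)v − 432/25. Dividing through by 144/25 gives the monic gcd v² + 2v − 3.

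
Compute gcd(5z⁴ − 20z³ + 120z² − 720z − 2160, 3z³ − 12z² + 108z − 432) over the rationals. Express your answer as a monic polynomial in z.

Repeated division with remainder:
  5z⁴ − 20z³ + 120z² − 720z − 2160 = ((5/3)z)(3z³ − 12z² + 108z − 432) + (−60z² − 2160)
  3z³ − 12z² + 108z − 432 = (−(1/20)z + 1/5)(−60z² − 2160) + (0)
Last nonzero remainder: −60z² − 2160. Dividing through by −60 gives the monic gcd z² + 36.

z² + 36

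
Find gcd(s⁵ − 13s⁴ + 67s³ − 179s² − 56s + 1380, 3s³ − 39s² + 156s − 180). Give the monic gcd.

s² − 11s + 30

By polynomial division,
  s⁵ − 13s⁴ + 67s³ − 179s² − 56s + 1380 = ((1/3)s² + 5)(3s³ − 39s² + 156s − 180) + (76s² − 836s + 2280)
  3s³ − 39s² + 156s − 180 = ((3/76)s − 3/38)(76s² − 836s + 2280) + (0)
Last nonzero remainder: 76s² − 836s + 2280. Dividing through by 76 gives the monic gcd s² − 11s + 30.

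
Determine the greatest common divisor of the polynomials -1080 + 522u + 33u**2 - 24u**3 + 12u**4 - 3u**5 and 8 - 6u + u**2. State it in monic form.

8 - 6u + u**2

By polynomial division,
  -3u**5 + 12u**4 - 24u**3 + 33u**2 + 522u - 1080 = (-3u**3 - 6u**2 - 36u - 135)(u**2 - 6u + 8) + (0)
The last nonzero remainder u**2 - 6u + 8 is already monic.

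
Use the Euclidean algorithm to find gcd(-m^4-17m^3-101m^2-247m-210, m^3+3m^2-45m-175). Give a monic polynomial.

m+5

Repeated division with remainder:
  -m^4-17m^3-101m^2-247m-210 = (-m-14)(m^3+3m^2-45m-175) + (-104m^2-1052m-2660)
  m^3+3m^2-45m-175 = (-(1/104)m+185/2704)(-104m^2-1052m-2660) + ((945/676)m+4725/676)
  -104m^2-1052m-2660 = (-(70304/945)m-51376/135)((945/676)m+4725/676) + (0)
Last nonzero remainder: (945/676)m+4725/676. Dividing through by 945/676 gives the monic gcd m+5.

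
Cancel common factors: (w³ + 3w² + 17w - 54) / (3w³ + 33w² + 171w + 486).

Repeated division with remainder:
  w³ + 3w² + 17w - 54 = (1/3)(3w³ + 33w² + 171w + 486) + (-8w² - 40w - 216)
  3w³ + 33w² + 171w + 486 = (-(3/8)w - 9/4)(-8w² - 40w - 216) + (0)
Last nonzero remainder: -8w² - 40w - 216. Dividing through by -8 gives the monic gcd w² + 5w + 27.
Cancel w² + 5w + 27 from numerator and denominator to get the reduced form.

(w - 2)/(3w + 18)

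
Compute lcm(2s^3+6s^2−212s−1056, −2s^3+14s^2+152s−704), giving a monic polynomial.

Euclidean algorithm in ℚ[s]:
  2s^3+6s^2−212s−1056 = (−1)(−2s^3+14s^2+152s−704) + (20s^2−60s−1760)
  −2s^3+14s^2+152s−704 = (−(1/10)s+2/5)(20s^2−60s−1760) + (0)
Last nonzero remainder: 20s^2−60s−1760. Dividing through by 20 gives the monic gcd s^2−3s−88.
Then lcm(f, g) = f·g / gcd(f, g); expanding and making the result monic gives the answer.

s^4−s^3−118s^2−104s+2112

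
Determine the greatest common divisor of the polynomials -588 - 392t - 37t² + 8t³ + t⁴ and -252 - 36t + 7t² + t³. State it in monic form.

Repeated division with remainder:
  t⁴ + 8t³ - 37t² - 392t - 588 = (t + 1)(t³ + 7t² - 36t - 252) + (-8t² - 104t - 336)
  t³ + 7t² - 36t - 252 = (-(1/8)t + 3/4)(-8t² - 104t - 336) + (0)
Last nonzero remainder: -8t² - 104t - 336. Dividing through by -8 gives the monic gcd t² + 13t + 42.

42 + 13t + t²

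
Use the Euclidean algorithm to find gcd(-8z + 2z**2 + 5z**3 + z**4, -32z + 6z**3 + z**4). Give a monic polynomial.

4z + z**2

Repeated division with remainder:
  z**4 + 5z**3 + 2z**2 - 8z = (z**4 + 6z**3 - 32z) + (-z**3 + 2z**2 + 24z)
  z**4 + 6z**3 - 32z = (-z - 8)(-z**3 + 2z**2 + 24z) + (40z**2 + 160z)
  -z**3 + 2z**2 + 24z = (-(1/40)z + 3/20)(40z**2 + 160z) + (0)
Last nonzero remainder: 40z**2 + 160z. Dividing through by 40 gives the monic gcd z**2 + 4z.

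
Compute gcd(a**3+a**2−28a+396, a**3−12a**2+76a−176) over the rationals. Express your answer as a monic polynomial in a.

a**2−8a+44

By polynomial division,
  a**3+a**2−28a+396 = (a**3−12a**2+76a−176) + (13a**2−104a+572)
  a**3−12a**2+76a−176 = ((1/13)a−4/13)(13a**2−104a+572) + (0)
Last nonzero remainder: 13a**2−104a+572. Dividing through by 13 gives the monic gcd a**2−8a+44.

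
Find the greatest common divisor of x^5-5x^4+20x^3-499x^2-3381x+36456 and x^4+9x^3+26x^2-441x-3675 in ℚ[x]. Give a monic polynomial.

x^2-49

Apply the Euclidean algorithm:
  x^5-5x^4+20x^3-499x^2-3381x+36456 = (x-14)(x^4+9x^3+26x^2-441x-3675) + (120x^3+306x^2-5880x-14994)
  x^4+9x^3+26x^2-441x-3675 = ((1/120)x+43/800)(120x^3+306x^2-5880x-14994) + ((23421/400)x^2-1147629/400)
  120x^3+306x^2-5880x-14994 = ((16000/7807)x+40800/7807)((23421/400)x^2-1147629/400) + (0)
Last nonzero remainder: (23421/400)x^2-1147629/400. Dividing through by 23421/400 gives the monic gcd x^2-49.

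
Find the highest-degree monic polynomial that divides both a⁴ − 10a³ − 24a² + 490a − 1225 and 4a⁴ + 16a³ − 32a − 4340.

a² + 2a − 35

By polynomial division,
  a⁴ − 10a³ − 24a² + 490a − 1225 = (1/4)(4a⁴ + 16a³ − 32a − 4340) + (−14a³ − 24a² + 498a − 140)
  4a⁴ + 16a³ − 32a − 4340 = (−(2/7)a − 32/49)(−14a³ − 24a² + 498a − 140) + ((6204/49)a² + (12408/49)a − 31020/7)
  −14a³ − 24a² + 498a − 140 = (−(343/3102)a + 49/1551)((6204/49)a² + (12408/49)a − 31020/7) + (0)
Last nonzero remainder: (6204/49)a² + (12408/49)a − 31020/7. Dividing through by 6204/49 gives the monic gcd a² + 2a − 35.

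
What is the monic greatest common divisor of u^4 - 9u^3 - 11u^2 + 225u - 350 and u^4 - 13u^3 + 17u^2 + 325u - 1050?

u^3 - 7u^2 - 25u + 175

Euclidean algorithm in ℚ[u]:
  u^4 - 9u^3 - 11u^2 + 225u - 350 = (u^4 - 13u^3 + 17u^2 + 325u - 1050) + (4u^3 - 28u^2 - 100u + 700)
  u^4 - 13u^3 + 17u^2 + 325u - 1050 = ((1/4)u - 3/2)(4u^3 - 28u^2 - 100u + 700) + (0)
Last nonzero remainder: 4u^3 - 28u^2 - 100u + 700. Dividing through by 4 gives the monic gcd u^3 - 7u^2 - 25u + 175.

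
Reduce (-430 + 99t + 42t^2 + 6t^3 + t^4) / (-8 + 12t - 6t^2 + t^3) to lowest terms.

Apply the Euclidean algorithm:
  t^4 + 6t^3 + 42t^2 + 99t - 430 = (t + 12)(t^3 - 6t^2 + 12t - 8) + (102t^2 - 37t - 334)
  t^3 - 6t^2 + 12t - 8 = ((1/102)t - 575/10404)(102t^2 - 37t - 334) + ((137641/10404)t - 137641/5202)
  102t^2 - 37t - 334 = ((1061208/137641)t + 1737468/137641)((137641/10404)t - 137641/5202) + (0)
Last nonzero remainder: (137641/10404)t - 137641/5202. Dividing through by 137641/10404 gives the monic gcd t - 2.
Cancel t - 2 from numerator and denominator to get the reduced form.

(215 + 58t + 8t^2 + t^3)/(4 - 4t + t^2)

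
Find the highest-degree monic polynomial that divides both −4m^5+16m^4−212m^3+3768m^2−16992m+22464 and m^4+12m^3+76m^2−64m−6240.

m^3+2m^2+56m−624

Repeated division with remainder:
  −4m^5+16m^4−212m^3+3768m^2−16992m+22464 = (−4m+64)(m^4+12m^3+76m^2−64m−6240) + (−676m^3−1352m^2−37856m+421824)
  m^4+12m^3+76m^2−64m−6240 = (−(1/676)m−5/338)(−676m^3−1352m^2−37856m+421824) + (0)
Last nonzero remainder: −676m^3−1352m^2−37856m+421824. Dividing through by −676 gives the monic gcd m^3+2m^2+56m−624.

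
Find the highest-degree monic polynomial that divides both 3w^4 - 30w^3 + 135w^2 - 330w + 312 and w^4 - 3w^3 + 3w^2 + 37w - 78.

w^3 - 6w^2 + 21w - 26

By polynomial division,
  3w^4 - 30w^3 + 135w^2 - 330w + 312 = (3)(w^4 - 3w^3 + 3w^2 + 37w - 78) + (-21w^3 + 126w^2 - 441w + 546)
  w^4 - 3w^3 + 3w^2 + 37w - 78 = (-(1/21)w - 1/7)(-21w^3 + 126w^2 - 441w + 546) + (0)
Last nonzero remainder: -21w^3 + 126w^2 - 441w + 546. Dividing through by -21 gives the monic gcd w^3 - 6w^2 + 21w - 26.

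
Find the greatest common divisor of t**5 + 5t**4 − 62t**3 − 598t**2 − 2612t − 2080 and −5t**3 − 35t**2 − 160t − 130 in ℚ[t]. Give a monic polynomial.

t**3 + 7t**2 + 32t + 26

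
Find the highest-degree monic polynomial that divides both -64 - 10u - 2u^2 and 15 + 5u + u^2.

1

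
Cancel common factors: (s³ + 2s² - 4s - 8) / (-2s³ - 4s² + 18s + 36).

(-s² + 4)/(2s² - 18)

Euclidean algorithm in ℚ[s]:
  s³ + 2s² - 4s - 8 = (-1/2)(-2s³ - 4s² + 18s + 36) + (5s + 10)
  -2s³ - 4s² + 18s + 36 = (-(2/5)s² + 18/5)(5s + 10) + (0)
Last nonzero remainder: 5s + 10. Dividing through by 5 gives the monic gcd s + 2.
Cancel s + 2 from numerator and denominator to get the reduced form.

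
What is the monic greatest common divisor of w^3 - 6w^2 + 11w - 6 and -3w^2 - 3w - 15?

1

Euclidean algorithm in ℚ[w]:
  w^3 - 6w^2 + 11w - 6 = (-(1/3)w + 7/3)(-3w^2 - 3w - 15) + (13w + 29)
  -3w^2 - 3w - 15 = (-(3/13)w + 48/169)(13w + 29) + (-3927/169)
  13w + 29 = (-(2197/3927)w - 4901/3927)(-3927/169) + (0)
The last nonzero remainder is the constant -3927/169, so the polynomials are coprime and gcd = 1.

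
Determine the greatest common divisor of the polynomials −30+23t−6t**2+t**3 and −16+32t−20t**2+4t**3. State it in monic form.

−2+t

Euclidean algorithm in ℚ[t]:
  t**3−6t**2+23t−30 = (1/4)(4t**3−20t**2+32t−16) + (−t**2+15t−26)
  4t**3−20t**2+32t−16 = (−4t−40)(−t**2+15t−26) + (528t−1056)
  −t**2+15t−26 = (−(1/528)t+13/528)(528t−1056) + (0)
Last nonzero remainder: 528t−1056. Dividing through by 528 gives the monic gcd t−2.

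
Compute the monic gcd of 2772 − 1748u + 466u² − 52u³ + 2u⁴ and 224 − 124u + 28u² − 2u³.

Repeated division with remainder:
  2u⁴ − 52u³ + 466u² − 1748u + 2772 = (−u + 12)(−2u³ + 28u² − 124u + 224) + (6u² − 36u + 84)
  −2u³ + 28u² − 124u + 224 = (−(1/3)u + 8/3)(6u² − 36u + 84) + (0)
Last nonzero remainder: 6u² − 36u + 84. Dividing through by 6 gives the monic gcd u² − 6u + 14.

14 − 6u + u²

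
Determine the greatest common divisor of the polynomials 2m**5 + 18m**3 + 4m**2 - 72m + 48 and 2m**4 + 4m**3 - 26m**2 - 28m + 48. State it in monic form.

Apply the Euclidean algorithm:
  2m**5 + 18m**3 + 4m**2 - 72m + 48 = (m - 2)(2m**4 + 4m**3 - 26m**2 - 28m + 48) + (52m**3 - 20m**2 - 176m + 144)
  2m**4 + 4m**3 - 26m**2 - 28m + 48 = ((1/26)m + 31/338)(52m**3 - 20m**2 - 176m + 144) + (-(2940/169)m**2 - (2940/169)m + 5880/169)
  52m**3 - 20m**2 - 176m + 144 = (-(2197/735)m + 1014/245)(-(2940/169)m**2 - (2940/169)m + 5880/169) + (0)
Last nonzero remainder: -(2940/169)m**2 - (2940/169)m + 5880/169. Dividing through by -2940/169 gives the monic gcd m**2 + m - 2.

m**2 + m - 2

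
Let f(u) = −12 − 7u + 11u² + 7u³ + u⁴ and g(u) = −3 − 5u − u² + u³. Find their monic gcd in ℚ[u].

1 + u

By polynomial division,
  u⁴ + 7u³ + 11u² − 7u − 12 = (u + 8)(u³ − u² − 5u − 3) + (24u² + 36u + 12)
  u³ − u² − 5u − 3 = ((1/24)u − 5/48)(24u² + 36u + 12) + (−(7/4)u − 7/4)
  24u² + 36u + 12 = (−(96/7)u − 48/7)(−(7/4)u − 7/4) + (0)
Last nonzero remainder: −(7/4)u − 7/4. Dividing through by −7/4 gives the monic gcd u + 1.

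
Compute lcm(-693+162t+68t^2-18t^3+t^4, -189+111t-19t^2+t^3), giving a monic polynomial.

6237-2151t-450t^2+230t^3-27t^4+t^5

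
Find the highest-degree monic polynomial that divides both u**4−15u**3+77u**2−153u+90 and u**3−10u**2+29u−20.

u**2−6u+5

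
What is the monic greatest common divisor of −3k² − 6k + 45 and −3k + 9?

By polynomial division,
  −3k² − 6k + 45 = (k + 5)(−3k + 9) + (0)
Last nonzero remainder: −3k + 9. Dividing through by −3 gives the monic gcd k − 3.

k − 3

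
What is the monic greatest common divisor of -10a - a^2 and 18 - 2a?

Repeated division with remainder:
  -a^2 - 10a = ((1/2)a + 19/2)(-2a + 18) + (-171)
  -2a + 18 = ((2/171)a - 2/19)(-171) + (0)
The last nonzero remainder is the constant -171, so the polynomials are coprime and gcd = 1.

1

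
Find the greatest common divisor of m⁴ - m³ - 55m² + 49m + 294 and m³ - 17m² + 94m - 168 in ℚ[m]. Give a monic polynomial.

m - 7

By polynomial division,
  m⁴ - m³ - 55m² + 49m + 294 = (m + 16)(m³ - 17m² + 94m - 168) + (123m² - 1287m + 2982)
  m³ - 17m² + 94m - 168 = ((1/123)m - 268/5043)(123m² - 1287m + 2982) + ((2288/1681)m - 16016/1681)
  123m² - 1287m + 2982 = ((206763/2288)m - 358053/1144)((2288/1681)m - 16016/1681) + (0)
Last nonzero remainder: (2288/1681)m - 16016/1681. Dividing through by 2288/1681 gives the monic gcd m - 7.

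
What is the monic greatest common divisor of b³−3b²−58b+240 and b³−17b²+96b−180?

Euclidean algorithm in ℚ[b]:
  b³−3b²−58b+240 = (b³−17b²+96b−180) + (14b²−154b+420)
  b³−17b²+96b−180 = ((1/14)b−3/7)(14b²−154b+420) + (0)
Last nonzero remainder: 14b²−154b+420. Dividing through by 14 gives the monic gcd b²−11b+30.

b²−11b+30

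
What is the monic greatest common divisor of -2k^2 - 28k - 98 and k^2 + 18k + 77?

k + 7

By polynomial division,
  -2k^2 - 28k - 98 = (-2)(k^2 + 18k + 77) + (8k + 56)
  k^2 + 18k + 77 = ((1/8)k + 11/8)(8k + 56) + (0)
Last nonzero remainder: 8k + 56. Dividing through by 8 gives the monic gcd k + 7.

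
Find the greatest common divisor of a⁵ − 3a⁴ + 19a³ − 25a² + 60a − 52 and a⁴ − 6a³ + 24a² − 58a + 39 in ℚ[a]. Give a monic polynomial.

a³ − 3a² + 15a − 13

Repeated division with remainder:
  a⁵ − 3a⁴ + 19a³ − 25a² + 60a − 52 = (a + 3)(a⁴ − 6a³ + 24a² − 58a + 39) + (13a³ − 39a² + 195a − 169)
  a⁴ − 6a³ + 24a² − 58a + 39 = ((1/13)a − 3/13)(13a³ − 39a² + 195a − 169) + (0)
Last nonzero remainder: 13a³ − 39a² + 195a − 169. Dividing through by 13 gives the monic gcd a³ − 3a² + 15a − 13.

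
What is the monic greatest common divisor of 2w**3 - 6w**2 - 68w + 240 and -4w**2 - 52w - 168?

w + 6

Euclidean algorithm in ℚ[w]:
  2w**3 - 6w**2 - 68w + 240 = (-(1/2)w + 8)(-4w**2 - 52w - 168) + (264w + 1584)
  -4w**2 - 52w - 168 = (-(1/66)w - 7/66)(264w + 1584) + (0)
Last nonzero remainder: 264w + 1584. Dividing through by 264 gives the monic gcd w + 6.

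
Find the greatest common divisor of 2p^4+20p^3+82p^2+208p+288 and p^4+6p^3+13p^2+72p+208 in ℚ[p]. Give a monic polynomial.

p^2+8p+16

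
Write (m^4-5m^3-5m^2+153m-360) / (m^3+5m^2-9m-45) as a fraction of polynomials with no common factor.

(m^2-7m+24)/(m+3)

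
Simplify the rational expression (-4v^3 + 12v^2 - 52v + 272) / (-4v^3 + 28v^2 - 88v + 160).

(v^2 + v + 17)/(v^2 - 3v + 10)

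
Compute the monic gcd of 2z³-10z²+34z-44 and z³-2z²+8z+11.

z²-3z+11

By polynomial division,
  2z³-10z²+34z-44 = (2)(z³-2z²+8z+11) + (-6z²+18z-66)
  z³-2z²+8z+11 = (-(1/6)z-1/6)(-6z²+18z-66) + (0)
Last nonzero remainder: -6z²+18z-66. Dividing through by -6 gives the monic gcd z²-3z+11.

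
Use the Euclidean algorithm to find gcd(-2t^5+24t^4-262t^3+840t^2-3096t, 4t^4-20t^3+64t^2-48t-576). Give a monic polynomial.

t^2-3t+18

Apply the Euclidean algorithm:
  -2t^5+24t^4-262t^3+840t^2-3096t = (-(1/2)t+7/2)(4t^4-20t^3+64t^2-48t-576) + (-160t^3+592t^2-3216t+2016)
  4t^4-20t^3+64t^2-48t-576 = (-(1/40)t+13/400)(-160t^3+592t^2-3216t+2016) + (-(891/25)t^2+(2673/25)t-16038/25)
  -160t^3+592t^2-3216t+2016 = ((4000/891)t-2800/891)(-(891/25)t^2+(2673/25)t-16038/25) + (0)
Last nonzero remainder: -(891/25)t^2+(2673/25)t-16038/25. Dividing through by -891/25 gives the monic gcd t^2-3t+18.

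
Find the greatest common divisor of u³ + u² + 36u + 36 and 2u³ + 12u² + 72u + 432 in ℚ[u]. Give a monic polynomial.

u² + 36

Apply the Euclidean algorithm:
  u³ + u² + 36u + 36 = (1/2)(2u³ + 12u² + 72u + 432) + (-5u² - 180)
  2u³ + 12u² + 72u + 432 = (-(2/5)u - 12/5)(-5u² - 180) + (0)
Last nonzero remainder: -5u² - 180. Dividing through by -5 gives the monic gcd u² + 36.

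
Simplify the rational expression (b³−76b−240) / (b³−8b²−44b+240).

Euclidean algorithm in ℚ[b]:
  b³−76b−240 = (b³−8b²−44b+240) + (8b²−32b−480)
  b³−8b²−44b+240 = ((1/8)b−1/2)(8b²−32b−480) + (0)
Last nonzero remainder: 8b²−32b−480. Dividing through by 8 gives the monic gcd b²−4b−60.
Cancel b²−4b−60 from numerator and denominator to get the reduced form.

(b+4)/(b−4)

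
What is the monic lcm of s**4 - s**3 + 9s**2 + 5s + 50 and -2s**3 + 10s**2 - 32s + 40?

s**5 - 3s**4 + 11s**3 - 13s**2 + 40s - 100

By polynomial division,
  s**4 - s**3 + 9s**2 + 5s + 50 = (-(1/2)s - 2)(-2s**3 + 10s**2 - 32s + 40) + (13s**2 - 39s + 130)
  -2s**3 + 10s**2 - 32s + 40 = (-(2/13)s + 4/13)(13s**2 - 39s + 130) + (0)
Last nonzero remainder: 13s**2 - 39s + 130. Dividing through by 13 gives the monic gcd s**2 - 3s + 10.
Then lcm(f, g) = f·g / gcd(f, g); expanding and making the result monic gives the answer.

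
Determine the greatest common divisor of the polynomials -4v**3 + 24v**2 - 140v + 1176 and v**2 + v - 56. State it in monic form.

Euclidean algorithm in ℚ[v]:
  -4v**3 + 24v**2 - 140v + 1176 = (-4v + 28)(v**2 + v - 56) + (-392v + 2744)
  v**2 + v - 56 = (-(1/392)v - 1/49)(-392v + 2744) + (0)
Last nonzero remainder: -392v + 2744. Dividing through by -392 gives the monic gcd v - 7.

v - 7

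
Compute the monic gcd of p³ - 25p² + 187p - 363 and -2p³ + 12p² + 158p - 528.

p² - 14p + 33

By polynomial division,
  p³ - 25p² + 187p - 363 = (-1/2)(-2p³ + 12p² + 158p - 528) + (-19p² + 266p - 627)
  -2p³ + 12p² + 158p - 528 = ((2/19)p + 16/19)(-19p² + 266p - 627) + (0)
Last nonzero remainder: -19p² + 266p - 627. Dividing through by -19 gives the monic gcd p² - 14p + 33.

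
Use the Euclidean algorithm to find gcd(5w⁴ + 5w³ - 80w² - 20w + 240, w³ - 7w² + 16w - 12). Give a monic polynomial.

Apply the Euclidean algorithm:
  5w⁴ + 5w³ - 80w² - 20w + 240 = (5w + 40)(w³ - 7w² + 16w - 12) + (120w² - 600w + 720)
  w³ - 7w² + 16w - 12 = ((1/120)w - 1/60)(120w² - 600w + 720) + (0)
Last nonzero remainder: 120w² - 600w + 720. Dividing through by 120 gives the monic gcd w² - 5w + 6.

w² - 5w + 6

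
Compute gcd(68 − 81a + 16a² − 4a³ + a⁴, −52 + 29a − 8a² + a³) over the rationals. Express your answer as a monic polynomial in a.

−4 + a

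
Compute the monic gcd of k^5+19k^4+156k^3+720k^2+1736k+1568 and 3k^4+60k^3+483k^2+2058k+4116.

k^3+13k^2+70k+196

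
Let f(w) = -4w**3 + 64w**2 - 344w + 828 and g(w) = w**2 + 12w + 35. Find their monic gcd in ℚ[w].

1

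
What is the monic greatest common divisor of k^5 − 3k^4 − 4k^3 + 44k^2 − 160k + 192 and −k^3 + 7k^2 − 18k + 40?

By polynomial division,
  k^5 − 3k^4 − 4k^3 + 44k^2 − 160k + 192 = (−k^2 − 4k − 6)(−k^3 + 7k^2 − 18k + 40) + (54k^2 − 108k + 432)
  −k^3 + 7k^2 − 18k + 40 = (−(1/54)k + 5/54)(54k^2 − 108k + 432) + (0)
Last nonzero remainder: 54k^2 − 108k + 432. Dividing through by 54 gives the monic gcd k^2 − 2k + 8.

k^2 − 2k + 8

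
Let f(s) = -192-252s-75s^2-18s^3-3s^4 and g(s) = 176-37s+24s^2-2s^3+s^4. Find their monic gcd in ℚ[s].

16+s+s^2

Euclidean algorithm in ℚ[s]:
  -3s^4-18s^3-75s^2-252s-192 = (-3)(s^4-2s^3+24s^2-37s+176) + (-24s^3-3s^2-363s+336)
  s^4-2s^3+24s^2-37s+176 = (-(1/24)s+17/192)(-24s^3-3s^2-363s+336) + ((585/64)s^2+(585/64)s+585/4)
  -24s^3-3s^2-363s+336 = (-(512/195)s+448/195)((585/64)s^2+(585/64)s+585/4) + (0)
Last nonzero remainder: (585/64)s^2+(585/64)s+585/4. Dividing through by 585/64 gives the monic gcd s^2+s+16.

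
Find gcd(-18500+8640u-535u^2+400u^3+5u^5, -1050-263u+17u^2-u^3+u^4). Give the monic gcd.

50+3u+u^2

By polynomial division,
  5u^5+400u^3-535u^2+8640u-18500 = (5u+5)(u^4-u^3+17u^2-263u-1050) + (320u^3+695u^2+15205u-13250)
  u^4-u^3+17u^2-263u-1050 = ((1/320)u-203/20480)(320u^3+695u^2+15205u-13250) + (-(96775/4096)u^2-(290325/4096)u-2419375/2048)
  320u^3+695u^2+15205u-13250 = (-(262144/19355)u+217088/19355)(-(96775/4096)u^2-(290325/4096)u-2419375/2048) + (0)
Last nonzero remainder: -(96775/4096)u^2-(290325/4096)u-2419375/2048. Dividing through by -96775/4096 gives the monic gcd u^2+3u+50.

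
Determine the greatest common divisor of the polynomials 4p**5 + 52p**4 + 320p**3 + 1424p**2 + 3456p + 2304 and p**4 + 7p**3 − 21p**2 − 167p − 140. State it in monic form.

p**2 + 5p + 4

Apply the Euclidean algorithm:
  4p**5 + 52p**4 + 320p**3 + 1424p**2 + 3456p + 2304 = (4p + 24)(p**4 + 7p**3 − 21p**2 − 167p − 140) + (236p**3 + 2596p**2 + 8024p + 5664)
  p**4 + 7p**3 − 21p**2 − 167p − 140 = ((1/236)p − 1/59)(236p**3 + 2596p**2 + 8024p + 5664) + (−11p**2 − 55p − 44)
  236p**3 + 2596p**2 + 8024p + 5664 = (−(236/11)p − 1416/11)(−11p**2 − 55p − 44) + (0)
Last nonzero remainder: −11p**2 − 55p − 44. Dividing through by −11 gives the monic gcd p**2 + 5p + 4.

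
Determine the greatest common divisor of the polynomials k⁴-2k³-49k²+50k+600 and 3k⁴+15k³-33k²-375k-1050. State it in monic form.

Repeated division with remainder:
  k⁴-2k³-49k²+50k+600 = (1/3)(3k⁴+15k³-33k²-375k-1050) + (-7k³-38k²+175k+950)
  3k⁴+15k³-33k²-375k-1050 = (-(3/7)k+9/49)(-7k³-38k²+175k+950) + ((2400/49)k²-60000/49)
  -7k³-38k²+175k+950 = (-(343/2400)k-931/1200)((2400/49)k²-60000/49) + (0)
Last nonzero remainder: (2400/49)k²-60000/49. Dividing through by 2400/49 gives the monic gcd k²-25.

k²-25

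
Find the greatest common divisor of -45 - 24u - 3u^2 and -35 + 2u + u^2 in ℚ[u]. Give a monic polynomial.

Apply the Euclidean algorithm:
  -3u^2 - 24u - 45 = (-3)(u^2 + 2u - 35) + (-18u - 150)
  u^2 + 2u - 35 = (-(1/18)u + 19/54)(-18u - 150) + (160/9)
  -18u - 150 = (-(81/80)u - 135/16)(160/9) + (0)
The last nonzero remainder is the constant 160/9, so the polynomials are coprime and gcd = 1.

1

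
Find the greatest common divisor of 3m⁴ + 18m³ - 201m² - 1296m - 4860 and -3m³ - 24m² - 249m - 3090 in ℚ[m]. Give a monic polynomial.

m + 10

Apply the Euclidean algorithm:
  3m⁴ + 18m³ - 201m² - 1296m - 4860 = (-m + 2)(-3m³ - 24m² - 249m - 3090) + (-402m² - 3888m + 1320)
  -3m³ - 24m² - 249m - 3090 = ((1/134)m - 56/4489)(-402m² - 3888m + 1320) + (-(1379709/4489)m - 13797090/4489)
  -402m² - 3888m + 1320 = ((601526/459903)m - 197516/459903)(-(1379709/4489)m - 13797090/4489) + (0)
Last nonzero remainder: -(1379709/4489)m - 13797090/4489. Dividing through by -1379709/4489 gives the monic gcd m + 10.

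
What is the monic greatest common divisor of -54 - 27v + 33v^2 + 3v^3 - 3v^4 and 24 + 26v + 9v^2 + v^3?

3 + v

Euclidean algorithm in ℚ[v]:
  -3v^4 + 3v^3 + 33v^2 - 27v - 54 = (-3v + 30)(v^3 + 9v^2 + 26v + 24) + (-159v^2 - 735v - 774)
  v^3 + 9v^2 + 26v + 24 = (-(1/159)v - 232/8427)(-159v^2 - 735v - 774) + ((2520/2809)v + 7560/2809)
  -159v^2 - 735v - 774 = (-(148877/840)v - 120787/420)((2520/2809)v + 7560/2809) + (0)
Last nonzero remainder: (2520/2809)v + 7560/2809. Dividing through by 2520/2809 gives the monic gcd v + 3.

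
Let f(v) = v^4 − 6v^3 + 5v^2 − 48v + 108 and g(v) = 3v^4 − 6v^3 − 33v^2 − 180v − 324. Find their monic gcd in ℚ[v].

v^3 − 4v^2 − 3v − 54

Repeated division with remainder:
  v^4 − 6v^3 + 5v^2 − 48v + 108 = (1/3)(3v^4 − 6v^3 − 33v^2 − 180v − 324) + (−4v^3 + 16v^2 + 12v + 216)
  3v^4 − 6v^3 − 33v^2 − 180v − 324 = (−(3/4)v − 3/2)(−4v^3 + 16v^2 + 12v + 216) + (0)
Last nonzero remainder: −4v^3 + 16v^2 + 12v + 216. Dividing through by −4 gives the monic gcd v^3 − 4v^2 − 3v − 54.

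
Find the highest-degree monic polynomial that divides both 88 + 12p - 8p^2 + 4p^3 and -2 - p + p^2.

Apply the Euclidean algorithm:
  4p^3 - 8p^2 + 12p + 88 = (4p - 4)(p^2 - p - 2) + (16p + 80)
  p^2 - p - 2 = ((1/16)p - 3/8)(16p + 80) + (28)
  16p + 80 = ((4/7)p + 20/7)(28) + (0)
The last nonzero remainder is the constant 28, so the polynomials are coprime and gcd = 1.

1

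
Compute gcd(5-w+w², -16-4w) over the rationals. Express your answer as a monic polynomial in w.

By polynomial division,
  w²-w+5 = (-(1/4)w+5/4)(-4w-16) + (25)
  -4w-16 = (-(4/25)w-16/25)(25) + (0)
The last nonzero remainder is the constant 25, so the polynomials are coprime and gcd = 1.

1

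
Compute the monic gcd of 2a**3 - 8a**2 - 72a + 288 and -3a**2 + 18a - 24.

a - 4

By polynomial division,
  2a**3 - 8a**2 - 72a + 288 = (-(2/3)a - 4/3)(-3a**2 + 18a - 24) + (-64a + 256)
  -3a**2 + 18a - 24 = ((3/64)a - 3/32)(-64a + 256) + (0)
Last nonzero remainder: -64a + 256. Dividing through by -64 gives the monic gcd a - 4.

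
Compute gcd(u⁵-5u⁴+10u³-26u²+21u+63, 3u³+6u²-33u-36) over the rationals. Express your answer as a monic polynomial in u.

u²-2u-3

Euclidean algorithm in ℚ[u]:
  u⁵-5u⁴+10u³-26u²+21u+63 = ((1/3)u²-(7/3)u+35/3)(3u³+6u²-33u-36) + (-161u²+322u+483)
  3u³+6u²-33u-36 = (-(3/161)u-12/161)(-161u²+322u+483) + (0)
Last nonzero remainder: -161u²+322u+483. Dividing through by -161 gives the monic gcd u²-2u-3.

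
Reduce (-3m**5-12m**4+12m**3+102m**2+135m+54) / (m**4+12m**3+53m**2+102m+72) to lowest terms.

Apply the Euclidean algorithm:
  -3m**5-12m**4+12m**3+102m**2+135m+54 = (-3m+24)(m**4+12m**3+53m**2+102m+72) + (-117m**3-864m**2-2097m-1674)
  m**4+12m**3+53m**2+102m+72 = (-(1/117)m-20/507)(-117m**3-864m**2-2097m-1674) + ((168/169)m**2+(840/169)m+1008/169)
  -117m**3-864m**2-2097m-1674 = (-(6591/56)m-15717/56)((168/169)m**2+(840/169)m+1008/169) + (0)
Last nonzero remainder: (168/169)m**2+(840/169)m+1008/169. Dividing through by 168/169 gives the monic gcd m**2+5m+6.
Cancel m**2+5m+6 from numerator and denominator to get the reduced form.

(-3m**3+3m**2+15m+9)/(m**2+7m+12)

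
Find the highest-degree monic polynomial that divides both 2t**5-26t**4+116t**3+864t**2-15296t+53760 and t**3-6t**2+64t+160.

Repeated division with remainder:
  2t**5-26t**4+116t**3+864t**2-15296t+53760 = (2t**2-14t-96)(t**3-6t**2+64t+160) + (864t**2-6912t+69120)
  t**3-6t**2+64t+160 = ((1/864)t+1/432)(864t**2-6912t+69120) + (0)
Last nonzero remainder: 864t**2-6912t+69120. Dividing through by 864 gives the monic gcd t**2-8t+80.

t**2-8t+80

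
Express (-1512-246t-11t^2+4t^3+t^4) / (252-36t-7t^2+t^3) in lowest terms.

Apply the Euclidean algorithm:
  t^4+4t^3-11t^2-246t-1512 = (t+11)(t^3-7t^2-36t+252) + (102t^2-102t-4284)
  t^3-7t^2-36t+252 = ((1/102)t-1/17)(102t^2-102t-4284) + (0)
Last nonzero remainder: 102t^2-102t-4284. Dividing through by 102 gives the monic gcd t^2-t-42.
Cancel t^2-t-42 from numerator and denominator to get the reduced form.

(36+5t+t^2)/(-6+t)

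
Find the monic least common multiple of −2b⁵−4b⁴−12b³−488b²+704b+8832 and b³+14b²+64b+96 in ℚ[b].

b⁶+6b⁵+14b⁴+268b³+624b²−5824b−17664

Apply the Euclidean algorithm:
  −2b⁵−4b⁴−12b³−488b²+704b+8832 = (−2b²+24b−220)(b³+14b²+64b+96) + (1248b²+12480b+29952)
  b³+14b²+64b+96 = ((1/1248)b+1/312)(1248b²+12480b+29952) + (0)
Last nonzero remainder: 1248b²+12480b+29952. Dividing through by 1248 gives the monic gcd b²+10b+24.
Then lcm(f, g) = f·g / gcd(f, g); expanding and making the result monic gives the answer.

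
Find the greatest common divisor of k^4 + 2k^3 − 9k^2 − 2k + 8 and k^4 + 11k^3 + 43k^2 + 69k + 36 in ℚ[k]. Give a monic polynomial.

k^2 + 5k + 4

Euclidean algorithm in ℚ[k]:
  k^4 + 2k^3 − 9k^2 − 2k + 8 = (k^4 + 11k^3 + 43k^2 + 69k + 36) + (−9k^3 − 52k^2 − 71k − 28)
  k^4 + 11k^3 + 43k^2 + 69k + 36 = (−(1/9)k − 47/81)(−9k^3 − 52k^2 − 71k − 28) + ((400/81)k^2 + (2000/81)k + 1600/81)
  −9k^3 − 52k^2 − 71k − 28 = (−(729/400)k − 567/400)((400/81)k^2 + (2000/81)k + 1600/81) + (0)
Last nonzero remainder: (400/81)k^2 + (2000/81)k + 1600/81. Dividing through by 400/81 gives the monic gcd k^2 + 5k + 4.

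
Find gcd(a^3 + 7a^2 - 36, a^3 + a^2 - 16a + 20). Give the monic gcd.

a - 2

By polynomial division,
  a^3 + 7a^2 - 36 = (a^3 + a^2 - 16a + 20) + (6a^2 + 16a - 56)
  a^3 + a^2 - 16a + 20 = ((1/6)a - 5/18)(6a^2 + 16a - 56) + (-(20/9)a + 40/9)
  6a^2 + 16a - 56 = (-(27/10)a - 63/5)(-(20/9)a + 40/9) + (0)
Last nonzero remainder: -(20/9)a + 40/9. Dividing through by -20/9 gives the monic gcd a - 2.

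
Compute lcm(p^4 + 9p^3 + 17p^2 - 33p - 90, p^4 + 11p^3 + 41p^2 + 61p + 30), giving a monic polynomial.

p^6 + 12p^5 + 46p^4 + 36p^3 - 155p^2 - 336p - 180

Repeated division with remainder:
  p^4 + 9p^3 + 17p^2 - 33p - 90 = (p^4 + 11p^3 + 41p^2 + 61p + 30) + (-2p^3 - 24p^2 - 94p - 120)
  p^4 + 11p^3 + 41p^2 + 61p + 30 = (-(1/2)p + 1/2)(-2p^3 - 24p^2 - 94p - 120) + (6p^2 + 48p + 90)
  -2p^3 - 24p^2 - 94p - 120 = (-(1/3)p - 4/3)(6p^2 + 48p + 90) + (0)
Last nonzero remainder: 6p^2 + 48p + 90. Dividing through by 6 gives the monic gcd p^2 + 8p + 15.
Then lcm(f, g) = f·g / gcd(f, g); expanding and making the result monic gives the answer.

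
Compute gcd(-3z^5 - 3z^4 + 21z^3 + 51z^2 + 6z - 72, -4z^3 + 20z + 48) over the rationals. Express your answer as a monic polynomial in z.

z^3 - 5z - 12

Repeated division with remainder:
  -3z^5 - 3z^4 + 21z^3 + 51z^2 + 6z - 72 = ((3/4)z^2 + (3/4)z - 3/2)(-4z^3 + 20z + 48) + (0)
Last nonzero remainder: -4z^3 + 20z + 48. Dividing through by -4 gives the monic gcd z^3 - 5z - 12.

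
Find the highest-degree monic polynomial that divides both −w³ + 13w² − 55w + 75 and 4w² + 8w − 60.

By polynomial division,
  −w³ + 13w² − 55w + 75 = (−(1/4)w + 15/4)(4w² + 8w − 60) + (−100w + 300)
  4w² + 8w − 60 = (−(1/25)w − 1/5)(−100w + 300) + (0)
Last nonzero remainder: −100w + 300. Dividing through by −100 gives the monic gcd w − 3.

w − 3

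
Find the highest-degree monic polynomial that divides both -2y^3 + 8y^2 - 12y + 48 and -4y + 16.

By polynomial division,
  -2y^3 + 8y^2 - 12y + 48 = ((1/2)y^2 + 3)(-4y + 16) + (0)
Last nonzero remainder: -4y + 16. Dividing through by -4 gives the monic gcd y - 4.

y - 4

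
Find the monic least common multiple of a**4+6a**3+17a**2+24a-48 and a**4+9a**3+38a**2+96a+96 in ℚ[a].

a**5+8a**4+29a**3+58a**2-96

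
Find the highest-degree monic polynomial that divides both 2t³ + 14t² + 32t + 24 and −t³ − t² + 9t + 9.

t + 3

By polynomial division,
  2t³ + 14t² + 32t + 24 = (−2)(−t³ − t² + 9t + 9) + (12t² + 50t + 42)
  −t³ − t² + 9t + 9 = (−(1/12)t + 19/72)(12t² + 50t + 42) + (−(25/36)t − 25/12)
  12t² + 50t + 42 = (−(432/25)t − 504/25)(−(25/36)t − 25/12) + (0)
Last nonzero remainder: −(25/36)t − 25/12. Dividing through by −25/36 gives the monic gcd t + 3.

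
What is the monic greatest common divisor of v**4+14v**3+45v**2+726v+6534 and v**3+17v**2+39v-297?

v**2+20v+99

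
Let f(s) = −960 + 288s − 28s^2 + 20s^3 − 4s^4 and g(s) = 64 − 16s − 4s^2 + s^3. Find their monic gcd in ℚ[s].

16 − 8s + s^2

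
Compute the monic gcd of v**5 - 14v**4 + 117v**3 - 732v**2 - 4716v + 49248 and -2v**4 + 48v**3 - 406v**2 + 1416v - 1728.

Repeated division with remainder:
  v**5 - 14v**4 + 117v**3 - 732v**2 - 4716v + 49248 = (-(1/2)v - 5)(-2v**4 + 48v**3 - 406v**2 + 1416v - 1728) + (154v**3 - 2054v**2 + 1500v + 40608)
  -2v**4 + 48v**3 - 406v**2 + 1416v - 1728 = (-(1/77)v + 821/5929)(154v**3 - 2054v**2 + 1500v + 40608) + (-(605340/5929)v**2 + (10290780/5929)v - 43584480/5929)
  154v**3 - 2054v**2 + 1500v + 40608 = (-(456533/302670)v - 278663/50445)(-(605340/5929)v**2 + (10290780/5929)v - 43584480/5929) + (0)
Last nonzero remainder: -(605340/5929)v**2 + (10290780/5929)v - 43584480/5929. Dividing through by -605340/5929 gives the monic gcd v**2 - 17v + 72.

v**2 - 17v + 72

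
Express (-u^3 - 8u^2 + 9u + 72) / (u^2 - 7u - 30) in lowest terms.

(-u^2 - 5u + 24)/(u - 10)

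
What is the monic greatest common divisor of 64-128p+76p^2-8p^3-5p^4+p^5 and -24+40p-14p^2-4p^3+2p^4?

Repeated division with remainder:
  p^5-5p^4-8p^3+76p^2-128p+64 = ((1/2)p-3/2)(2p^4-4p^3-14p^2+40p-24) + (-7p^3+35p^2-56p+28)
  2p^4-4p^3-14p^2+40p-24 = (-(2/7)p-6/7)(-7p^3+35p^2-56p+28) + (0)
Last nonzero remainder: -7p^3+35p^2-56p+28. Dividing through by -7 gives the monic gcd p^3-5p^2+8p-4.

-4+8p-5p^2+p^3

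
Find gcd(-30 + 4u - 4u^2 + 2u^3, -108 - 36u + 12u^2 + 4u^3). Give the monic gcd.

-3 + u

Euclidean algorithm in ℚ[u]:
  2u^3 - 4u^2 + 4u - 30 = (1/2)(4u^3 + 12u^2 - 36u - 108) + (-10u^2 + 22u + 24)
  4u^3 + 12u^2 - 36u - 108 = (-(2/5)u - 52/25)(-10u^2 + 22u + 24) + ((484/25)u - 1452/25)
  -10u^2 + 22u + 24 = (-(125/242)u - 50/121)((484/25)u - 1452/25) + (0)
Last nonzero remainder: (484/25)u - 1452/25. Dividing through by 484/25 gives the monic gcd u - 3.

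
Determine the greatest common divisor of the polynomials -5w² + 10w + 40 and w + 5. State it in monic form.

1

By polynomial division,
  -5w² + 10w + 40 = (-5w + 35)(w + 5) + (-135)
  w + 5 = (-(1/135)w - 1/27)(-135) + (0)
The last nonzero remainder is the constant -135, so the polynomials are coprime and gcd = 1.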